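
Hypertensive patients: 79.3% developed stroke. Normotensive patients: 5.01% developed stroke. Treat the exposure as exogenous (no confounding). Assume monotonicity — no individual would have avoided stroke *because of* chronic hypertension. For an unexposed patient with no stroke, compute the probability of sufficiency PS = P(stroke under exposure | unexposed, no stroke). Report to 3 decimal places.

PS ≈ 0.782

p₁ = 0.793, p₀ = 0.0501.
Under exogeneity and monotonicity, PS = (p₁ − p₀) / (1 − p₀).
PS = (0.793 − 0.0501) / (1 − 0.0501) = 0.7429 / 0.9499 ≈ 0.7821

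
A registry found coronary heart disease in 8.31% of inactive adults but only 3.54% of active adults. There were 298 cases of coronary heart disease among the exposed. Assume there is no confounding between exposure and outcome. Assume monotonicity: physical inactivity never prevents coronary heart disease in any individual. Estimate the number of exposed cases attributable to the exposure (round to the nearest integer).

p₁ = 0.0831, p₀ = 0.0354.
PN = (p₁ − p₀)/p₁ = (0.0831 − 0.0354) / 0.0831 ≈ 0.57401.
Attributable cases ≈ PN × (exposed cases) = 0.57401 × 298 ≈ 171.05.

about 171 cases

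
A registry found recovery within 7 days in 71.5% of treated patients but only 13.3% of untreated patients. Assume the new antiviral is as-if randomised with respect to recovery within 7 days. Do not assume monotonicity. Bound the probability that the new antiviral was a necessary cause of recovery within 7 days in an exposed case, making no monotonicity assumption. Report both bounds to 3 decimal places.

0.814 ≤ PN ≤ 1.000

p₁ = 0.715, p₀ = 0.133.
Under exogeneity alone the bounds on PN are max{0,(p₁−p₀)/p₁} ≤ PN ≤ min{1,(1−p₀)/p₁}.
  lower = (p₁ − p₀)/p₁ = 0.582 / 0.715 ≈ 0.8140
  upper = min{1, (1 − p₀)/p₁} = 0.867 / 0.715 ≈ 1.2126 → capped at 1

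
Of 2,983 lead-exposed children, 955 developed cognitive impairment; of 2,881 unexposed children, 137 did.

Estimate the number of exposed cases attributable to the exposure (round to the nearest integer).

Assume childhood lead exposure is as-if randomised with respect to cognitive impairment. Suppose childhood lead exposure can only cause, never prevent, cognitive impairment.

about 813 cases

p₁ = P(outcome | exposed) = 955/2983 = 0.32015
p₀ = P(outcome | unexposed) = 137/2881 = 0.047553
PN = (p₁ − p₀)/p₁ = (0.32015 − 0.047553) / 0.32015 ≈ 0.85147.
Attributable cases ≈ PN × (exposed cases) = 0.85147 × 955 ≈ 813.15.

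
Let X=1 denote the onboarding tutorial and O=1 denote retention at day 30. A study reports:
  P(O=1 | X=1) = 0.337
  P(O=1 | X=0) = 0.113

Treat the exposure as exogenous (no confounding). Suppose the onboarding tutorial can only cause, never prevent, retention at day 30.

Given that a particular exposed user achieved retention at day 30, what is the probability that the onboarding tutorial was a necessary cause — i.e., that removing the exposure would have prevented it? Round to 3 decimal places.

PN ≈ 0.665

Let p₁ = 0.337, p₀ = 0.113.
Under exogeneity and monotonicity, PN = (p₁ − p₀) / p₁.
PN = (0.337 − 0.113) / 0.337 = 0.224 / 0.337 ≈ 0.6647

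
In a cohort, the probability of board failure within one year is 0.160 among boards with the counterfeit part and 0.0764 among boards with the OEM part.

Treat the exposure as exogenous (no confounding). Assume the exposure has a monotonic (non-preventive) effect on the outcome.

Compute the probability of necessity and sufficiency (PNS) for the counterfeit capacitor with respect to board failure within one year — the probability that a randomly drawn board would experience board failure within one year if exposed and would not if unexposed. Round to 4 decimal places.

PNS ≈ 0.0836

Let p₁ = 0.16, p₀ = 0.0764.
Under exogeneity and monotonicity, PNS = p₁ − p₀.
PNS = 0.16 − 0.0764 = 0.0836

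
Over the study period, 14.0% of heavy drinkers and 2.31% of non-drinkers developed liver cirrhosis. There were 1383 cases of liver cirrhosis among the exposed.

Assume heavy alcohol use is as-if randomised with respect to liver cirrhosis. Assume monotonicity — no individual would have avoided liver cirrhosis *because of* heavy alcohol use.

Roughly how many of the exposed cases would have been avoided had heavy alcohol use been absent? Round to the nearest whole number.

about 1155 cases

p₁ = 0.14, p₀ = 0.0231.
PN = (p₁ − p₀)/p₁ = (0.14 − 0.0231) / 0.14 ≈ 0.83500.
Attributable cases ≈ PN × (exposed cases) = 0.83500 × 1383 ≈ 1154.81.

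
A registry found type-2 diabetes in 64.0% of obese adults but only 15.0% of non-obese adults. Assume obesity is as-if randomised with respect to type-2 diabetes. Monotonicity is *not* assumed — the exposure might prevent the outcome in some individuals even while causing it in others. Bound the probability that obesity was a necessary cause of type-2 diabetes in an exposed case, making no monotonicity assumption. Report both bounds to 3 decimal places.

p₁ = 0.64, p₀ = 0.15.
Under exogeneity alone the bounds on PN are max{0,(p₁−p₀)/p₁} ≤ PN ≤ min{1,(1−p₀)/p₁}.
  lower = (p₁ − p₀)/p₁ = 0.49 / 0.64 ≈ 0.7656
  upper = min{1, (1 − p₀)/p₁} = 0.85 / 0.64 ≈ 1.3281 → capped at 1

0.766 ≤ PN ≤ 1.000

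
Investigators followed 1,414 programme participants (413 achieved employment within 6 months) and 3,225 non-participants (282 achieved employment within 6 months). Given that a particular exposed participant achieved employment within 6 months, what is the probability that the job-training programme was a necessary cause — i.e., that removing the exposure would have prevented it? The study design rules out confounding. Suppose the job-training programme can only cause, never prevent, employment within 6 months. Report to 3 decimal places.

PN ≈ 0.701

p₁ = P(outcome | exposed) = 413/1414 = 0.29208
p₀ = P(outcome | unexposed) = 282/3225 = 0.087442
Under exogeneity and monotonicity, PN = (p₁ − p₀) / p₁.
PN = (0.29208 − 0.087442) / 0.29208 = 0.20464 / 0.29208 ≈ 0.7006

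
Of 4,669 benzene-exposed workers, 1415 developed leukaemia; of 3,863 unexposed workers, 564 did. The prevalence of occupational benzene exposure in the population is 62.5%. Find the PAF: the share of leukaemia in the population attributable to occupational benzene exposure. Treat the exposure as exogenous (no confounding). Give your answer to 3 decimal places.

p₁ = P(outcome | exposed) = 1415/4669 = 0.30306
p₀ = P(outcome | unexposed) = 564/3863 = 0.146
Overall risk P(Y=1) = π·p₁ + (1−π)·p₀ = 0.625×0.30306 + 0.375×0.146 = 0.24416.
Under exogeneity, PAF = [P(Y=1) − p₀] / P(Y=1).
PAF = (0.24416 − 0.146) / 0.24416 ≈ 0.4020

PAF ≈ 0.402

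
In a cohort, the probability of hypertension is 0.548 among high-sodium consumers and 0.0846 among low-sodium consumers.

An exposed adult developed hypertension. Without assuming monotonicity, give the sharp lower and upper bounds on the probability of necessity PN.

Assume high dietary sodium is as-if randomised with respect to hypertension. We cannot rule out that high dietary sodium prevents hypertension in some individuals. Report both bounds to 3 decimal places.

0.846 ≤ PN ≤ 1.000

Let p₁ = 0.548, p₀ = 0.0846.
Under exogeneity alone the bounds on PN are max{0,(p₁−p₀)/p₁} ≤ PN ≤ min{1,(1−p₀)/p₁}.
  lower = (p₁ − p₀)/p₁ = 0.4634 / 0.548 ≈ 0.8456
  upper = min{1, (1 − p₀)/p₁} = 0.9154 / 0.548 ≈ 1.6704 → capped at 1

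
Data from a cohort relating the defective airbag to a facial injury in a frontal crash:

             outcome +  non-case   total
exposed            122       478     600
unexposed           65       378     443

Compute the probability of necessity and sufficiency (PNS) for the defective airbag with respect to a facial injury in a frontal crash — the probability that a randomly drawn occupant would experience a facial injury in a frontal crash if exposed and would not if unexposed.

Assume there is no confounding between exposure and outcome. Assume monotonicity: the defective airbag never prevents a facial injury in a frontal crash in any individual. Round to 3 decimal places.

PNS ≈ 0.057

p₁ = P(outcome | exposed) = 122/600 = 0.20333
p₀ = P(outcome | unexposed) = 65/443 = 0.14673
Under exogeneity and monotonicity, PNS = p₁ − p₀.
PNS = 0.20333 − 0.14673 = 0.056606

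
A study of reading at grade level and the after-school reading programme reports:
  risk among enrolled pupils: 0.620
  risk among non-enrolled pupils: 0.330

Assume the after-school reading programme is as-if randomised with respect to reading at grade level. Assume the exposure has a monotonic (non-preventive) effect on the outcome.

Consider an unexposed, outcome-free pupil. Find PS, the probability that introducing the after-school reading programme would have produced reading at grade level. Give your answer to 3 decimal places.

PS ≈ 0.433

Let p₁ = 0.62, p₀ = 0.33.
Under exogeneity and monotonicity, PS = (p₁ − p₀) / (1 − p₀).
PS = (0.62 − 0.33) / (1 − 0.33) = 0.29 / 0.67 ≈ 0.4328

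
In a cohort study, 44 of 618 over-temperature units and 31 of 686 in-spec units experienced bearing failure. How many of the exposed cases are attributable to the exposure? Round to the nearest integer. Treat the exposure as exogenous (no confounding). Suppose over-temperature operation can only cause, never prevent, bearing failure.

about 16 cases

p₁ = P(outcome | exposed) = 44/618 = 0.071197
p₀ = P(outcome | unexposed) = 31/686 = 0.04519
PN = (p₁ − p₀)/p₁ = (0.071197 − 0.04519) / 0.071197 ≈ 0.36529.
Attributable cases ≈ PN × (exposed cases) = 0.36529 × 44 ≈ 16.07.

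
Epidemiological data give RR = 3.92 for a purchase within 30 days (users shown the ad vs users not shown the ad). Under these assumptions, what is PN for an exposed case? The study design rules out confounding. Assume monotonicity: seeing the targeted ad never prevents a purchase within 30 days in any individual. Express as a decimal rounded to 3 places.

PN ≈ 0.745

Under exogeneity and monotonicity, PN = (RR − 1) / RR = 1 − 1/RR.
PN = (3.92 − 1) / 3.92 = 2.92 / 3.92 ≈ 0.7449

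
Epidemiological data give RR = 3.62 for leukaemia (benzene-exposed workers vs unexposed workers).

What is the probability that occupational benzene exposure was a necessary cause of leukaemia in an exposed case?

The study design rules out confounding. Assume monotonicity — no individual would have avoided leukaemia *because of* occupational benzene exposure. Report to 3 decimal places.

Under exogeneity and monotonicity, PN = (RR − 1) / RR = 1 − 1/RR.
PN = (3.62 − 1) / 3.62 = 2.62 / 3.62 ≈ 0.7238

PN ≈ 0.724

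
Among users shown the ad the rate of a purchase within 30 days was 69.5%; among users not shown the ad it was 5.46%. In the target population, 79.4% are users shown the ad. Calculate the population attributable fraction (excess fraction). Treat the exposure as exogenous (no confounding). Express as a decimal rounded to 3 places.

p₁ = 0.695, p₀ = 0.0546.
Overall risk P(Y=1) = π·p₁ + (1−π)·p₀ = 0.794×0.695 + 0.206×0.0546 = 0.56308.
Under exogeneity, PAF = [P(Y=1) − p₀] / P(Y=1).
PAF = (0.56308 − 0.0546) / 0.56308 ≈ 0.9030

PAF ≈ 0.903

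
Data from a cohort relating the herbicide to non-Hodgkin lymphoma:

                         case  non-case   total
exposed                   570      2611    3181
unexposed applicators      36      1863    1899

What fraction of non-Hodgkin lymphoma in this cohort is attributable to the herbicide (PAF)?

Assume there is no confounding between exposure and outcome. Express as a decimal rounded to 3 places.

PAF ≈ 0.841

p₁ = P(outcome | exposed) = 570/3181 = 0.17919
p₀ = P(outcome | unexposed) = 36/1899 = 0.018957
Exposure prevalence π = 3181/5080 = 0.62618; overall risk P(Y=1) = 0.11929.
Under exogeneity, PAF = [P(Y=1) − p₀]/P(Y=1).
PAF = (0.11929 − 0.018957) / 0.11929 ≈ 0.8411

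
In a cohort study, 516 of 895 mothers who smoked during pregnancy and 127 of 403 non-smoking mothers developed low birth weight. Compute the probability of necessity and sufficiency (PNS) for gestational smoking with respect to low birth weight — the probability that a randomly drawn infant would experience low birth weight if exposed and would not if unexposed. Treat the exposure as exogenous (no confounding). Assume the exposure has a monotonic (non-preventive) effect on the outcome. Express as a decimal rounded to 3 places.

p₁ = P(outcome | exposed) = 516/895 = 0.57654
p₀ = P(outcome | unexposed) = 127/403 = 0.31514
Under exogeneity and monotonicity, PNS = p₁ − p₀.
PNS = 0.57654 − 0.31514 = 0.2614

PNS ≈ 0.261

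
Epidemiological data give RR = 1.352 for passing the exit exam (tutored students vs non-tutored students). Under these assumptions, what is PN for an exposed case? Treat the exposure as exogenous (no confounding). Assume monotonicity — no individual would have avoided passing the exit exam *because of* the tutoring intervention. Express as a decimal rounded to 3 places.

PN ≈ 0.260

Under exogeneity and monotonicity, PN = (RR − 1) / RR = 1 − 1/RR.
PN = (1.352 − 1) / 1.352 = 0.352 / 1.352 ≈ 0.2604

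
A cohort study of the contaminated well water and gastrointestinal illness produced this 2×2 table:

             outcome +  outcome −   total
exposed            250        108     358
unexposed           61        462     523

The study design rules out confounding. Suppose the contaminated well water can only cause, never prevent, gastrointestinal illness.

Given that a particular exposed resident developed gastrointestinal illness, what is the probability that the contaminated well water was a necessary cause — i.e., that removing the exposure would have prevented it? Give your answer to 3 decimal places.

p₁ = P(outcome | exposed) = 250/358 = 0.69832
p₀ = P(outcome | unexposed) = 61/523 = 0.11663
Under exogeneity and monotonicity, PN = (p₁ − p₀) / p₁.
PN = (0.69832 − 0.11663) / 0.69832 = 0.58169 / 0.69832 ≈ 0.8330

PN ≈ 0.833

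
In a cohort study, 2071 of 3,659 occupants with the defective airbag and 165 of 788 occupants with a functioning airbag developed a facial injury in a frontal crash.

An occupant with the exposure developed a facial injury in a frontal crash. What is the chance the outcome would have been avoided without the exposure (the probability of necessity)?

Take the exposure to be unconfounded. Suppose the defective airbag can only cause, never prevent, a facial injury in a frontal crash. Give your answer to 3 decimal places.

p₁ = P(outcome | exposed) = 2071/3659 = 0.566
p₀ = P(outcome | unexposed) = 165/788 = 0.20939
Under exogeneity and monotonicity, PN = (p₁ − p₀) / p₁.
PN = (0.566 − 0.20939) / 0.566 = 0.35661 / 0.566 ≈ 0.6301

PN ≈ 0.630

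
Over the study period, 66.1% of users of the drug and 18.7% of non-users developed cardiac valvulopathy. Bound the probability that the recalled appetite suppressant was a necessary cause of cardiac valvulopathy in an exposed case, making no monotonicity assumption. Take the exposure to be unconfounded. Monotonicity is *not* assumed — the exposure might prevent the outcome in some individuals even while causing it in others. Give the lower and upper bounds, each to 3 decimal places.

0.717 ≤ PN ≤ 1.000

p₁ = 0.661, p₀ = 0.187.
Under exogeneity alone the bounds on PN are max{0,(p₁−p₀)/p₁} ≤ PN ≤ min{1,(1−p₀)/p₁}.
  lower = (p₁ − p₀)/p₁ = 0.474 / 0.661 ≈ 0.7171
  upper = min{1, (1 − p₀)/p₁} = 0.813 / 0.661 ≈ 1.2300 → capped at 1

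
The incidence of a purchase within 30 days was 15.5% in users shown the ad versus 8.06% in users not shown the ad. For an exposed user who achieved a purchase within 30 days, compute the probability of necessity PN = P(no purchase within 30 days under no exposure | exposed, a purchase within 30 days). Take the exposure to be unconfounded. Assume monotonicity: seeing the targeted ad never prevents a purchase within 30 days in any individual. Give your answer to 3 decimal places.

p₁ = 0.155, p₀ = 0.0806.
Under exogeneity and monotonicity, PN = (p₁ − p₀) / p₁.
PN = (0.155 − 0.0806) / 0.155 = 0.0744 / 0.155 ≈ 0.4800

PN ≈ 0.480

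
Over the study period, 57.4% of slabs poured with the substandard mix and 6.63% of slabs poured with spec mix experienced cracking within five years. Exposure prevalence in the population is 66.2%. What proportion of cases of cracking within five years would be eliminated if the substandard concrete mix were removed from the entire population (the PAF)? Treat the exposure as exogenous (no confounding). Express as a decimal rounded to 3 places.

PAF ≈ 0.835

p₁ = 0.574, p₀ = 0.0663.
Overall risk P(Y=1) = π·p₁ + (1−π)·p₀ = 0.662×0.574 + 0.338×0.0663 = 0.4024.
Under exogeneity, PAF = [P(Y=1) − p₀] / P(Y=1).
PAF = (0.4024 − 0.0663) / 0.4024 ≈ 0.8352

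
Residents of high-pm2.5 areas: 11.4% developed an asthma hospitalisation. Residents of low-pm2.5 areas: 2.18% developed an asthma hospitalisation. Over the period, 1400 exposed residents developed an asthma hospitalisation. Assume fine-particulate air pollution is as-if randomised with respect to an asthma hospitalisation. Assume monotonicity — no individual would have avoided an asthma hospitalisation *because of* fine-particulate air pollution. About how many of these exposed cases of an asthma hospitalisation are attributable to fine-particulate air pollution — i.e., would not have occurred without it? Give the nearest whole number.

p₁ = 0.114, p₀ = 0.0218.
PN = (p₁ − p₀)/p₁ = (0.114 − 0.0218) / 0.114 ≈ 0.80877.
Attributable cases ≈ PN × (exposed cases) = 0.80877 × 1400 ≈ 1132.28.

about 1132 cases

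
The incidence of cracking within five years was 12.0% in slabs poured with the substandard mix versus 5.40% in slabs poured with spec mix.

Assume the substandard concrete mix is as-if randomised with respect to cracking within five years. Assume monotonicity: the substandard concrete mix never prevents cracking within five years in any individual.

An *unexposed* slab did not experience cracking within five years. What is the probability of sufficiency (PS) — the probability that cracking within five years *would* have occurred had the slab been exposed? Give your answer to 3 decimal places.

p₁ = 0.12, p₀ = 0.054.
Under exogeneity and monotonicity, PS = (p₁ − p₀) / (1 − p₀).
PS = (0.12 − 0.054) / (1 − 0.054) = 0.066 / 0.946 ≈ 0.0698

PS ≈ 0.070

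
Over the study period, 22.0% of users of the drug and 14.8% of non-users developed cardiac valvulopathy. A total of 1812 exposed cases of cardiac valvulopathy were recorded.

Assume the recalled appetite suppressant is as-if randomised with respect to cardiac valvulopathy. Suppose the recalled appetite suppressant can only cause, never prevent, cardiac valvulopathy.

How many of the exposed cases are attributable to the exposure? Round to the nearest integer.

p₁ = 0.22, p₀ = 0.148.
PN = (p₁ − p₀)/p₁ = (0.22 − 0.148) / 0.22 ≈ 0.32727.
Attributable cases ≈ PN × (exposed cases) = 0.32727 × 1812 ≈ 593.02.

about 593 cases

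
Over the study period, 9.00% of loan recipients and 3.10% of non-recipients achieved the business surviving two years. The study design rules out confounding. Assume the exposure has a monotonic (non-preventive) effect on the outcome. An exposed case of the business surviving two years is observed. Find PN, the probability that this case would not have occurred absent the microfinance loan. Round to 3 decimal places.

PN ≈ 0.656

p₁ = 0.09, p₀ = 0.031.
Under exogeneity and monotonicity, PN = (p₁ − p₀) / p₁.
PN = (0.09 − 0.031) / 0.09 = 0.059 / 0.09 ≈ 0.6556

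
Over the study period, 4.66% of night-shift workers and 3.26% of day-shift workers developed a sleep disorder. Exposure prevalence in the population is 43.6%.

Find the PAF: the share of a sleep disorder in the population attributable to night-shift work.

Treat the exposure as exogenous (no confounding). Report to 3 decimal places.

p₁ = 0.0466, p₀ = 0.0326.
Overall risk P(Y=1) = π·p₁ + (1−π)·p₀ = 0.436×0.0466 + 0.564×0.0326 = 0.038704.
Under exogeneity, PAF = [P(Y=1) − p₀] / P(Y=1).
PAF = (0.038704 − 0.0326) / 0.038704 ≈ 0.1577

PAF ≈ 0.158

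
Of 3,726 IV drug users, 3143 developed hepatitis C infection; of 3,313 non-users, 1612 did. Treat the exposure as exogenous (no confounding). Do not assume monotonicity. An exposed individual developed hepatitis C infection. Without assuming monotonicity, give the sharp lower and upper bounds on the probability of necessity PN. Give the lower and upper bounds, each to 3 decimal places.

0.423 ≤ PN ≤ 0.609

p₁ = P(outcome | exposed) = 3143/3726 = 0.84353
p₀ = P(outcome | unexposed) = 1612/3313 = 0.48657
Under exogeneity alone the bounds on PN are max{0,(p₁−p₀)/p₁} ≤ PN ≤ min{1,(1−p₀)/p₁}.
  lower = (p₁ − p₀)/p₁ = 0.35696 / 0.84353 ≈ 0.4232
  upper = min{1, (1 − p₀)/p₁} = 0.51343 / 0.84353 ≈ 0.6087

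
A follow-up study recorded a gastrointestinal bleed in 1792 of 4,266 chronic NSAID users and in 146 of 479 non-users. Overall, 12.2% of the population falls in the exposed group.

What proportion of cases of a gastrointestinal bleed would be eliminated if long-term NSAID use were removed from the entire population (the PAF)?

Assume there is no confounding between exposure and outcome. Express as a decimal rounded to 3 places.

PAF ≈ 0.044

p₁ = P(outcome | exposed) = 1792/4266 = 0.42007
p₀ = P(outcome | unexposed) = 146/479 = 0.3048
Overall risk P(Y=1) = π·p₁ + (1−π)·p₀ = 0.122×0.42007 + 0.878×0.3048 = 0.31886.
Under exogeneity, PAF = [P(Y=1) − p₀] / P(Y=1).
PAF = (0.31886 − 0.3048) / 0.31886 ≈ 0.0441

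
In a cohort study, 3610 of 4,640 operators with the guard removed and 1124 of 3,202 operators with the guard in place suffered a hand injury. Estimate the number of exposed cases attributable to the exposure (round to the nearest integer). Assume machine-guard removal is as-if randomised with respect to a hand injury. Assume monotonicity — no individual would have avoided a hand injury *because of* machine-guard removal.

about 1981 cases

p₁ = P(outcome | exposed) = 3610/4640 = 0.77802
p₀ = P(outcome | unexposed) = 1124/3202 = 0.35103
PN = (p₁ − p₀)/p₁ = (0.77802 − 0.35103) / 0.77802 ≈ 0.54881.
Attributable cases ≈ PN × (exposed cases) = 0.54881 × 3610 ≈ 1981.22.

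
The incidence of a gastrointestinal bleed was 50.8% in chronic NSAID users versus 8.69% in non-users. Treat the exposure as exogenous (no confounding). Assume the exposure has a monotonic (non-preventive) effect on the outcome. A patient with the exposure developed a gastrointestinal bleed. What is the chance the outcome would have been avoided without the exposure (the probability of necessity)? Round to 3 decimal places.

PN ≈ 0.829

p₁ = 0.508, p₀ = 0.0869.
Under exogeneity and monotonicity, PN = (p₁ − p₀) / p₁.
PN = (0.508 − 0.0869) / 0.508 = 0.4211 / 0.508 ≈ 0.8289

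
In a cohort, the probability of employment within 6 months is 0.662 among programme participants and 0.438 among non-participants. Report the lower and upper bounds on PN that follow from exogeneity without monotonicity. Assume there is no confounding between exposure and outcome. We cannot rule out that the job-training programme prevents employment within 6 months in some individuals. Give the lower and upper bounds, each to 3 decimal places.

0.338 ≤ PN ≤ 0.849

Let p₁ = 0.662, p₀ = 0.438.
Under exogeneity alone the bounds on PN are max{0,(p₁−p₀)/p₁} ≤ PN ≤ min{1,(1−p₀)/p₁}.
  lower = (p₁ − p₀)/p₁ = 0.224 / 0.662 ≈ 0.3384
  upper = min{1, (1 − p₀)/p₁} = 0.562 / 0.662 ≈ 0.8489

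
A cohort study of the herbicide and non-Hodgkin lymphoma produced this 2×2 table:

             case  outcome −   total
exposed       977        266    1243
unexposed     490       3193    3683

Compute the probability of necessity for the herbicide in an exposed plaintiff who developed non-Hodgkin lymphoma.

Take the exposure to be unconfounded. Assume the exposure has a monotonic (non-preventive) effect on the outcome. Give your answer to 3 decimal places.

p₁ = P(outcome | exposed) = 977/1243 = 0.786
p₀ = P(outcome | unexposed) = 490/3683 = 0.13304
Under exogeneity and monotonicity, PN = (p₁ − p₀) / p₁.
PN = (0.786 − 0.13304) / 0.786 = 0.65296 / 0.786 ≈ 0.8307

PN ≈ 0.831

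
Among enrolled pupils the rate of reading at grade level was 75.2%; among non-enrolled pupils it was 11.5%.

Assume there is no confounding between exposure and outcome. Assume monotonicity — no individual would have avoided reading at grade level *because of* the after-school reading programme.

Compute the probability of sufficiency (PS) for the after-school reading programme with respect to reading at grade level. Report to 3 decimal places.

p₁ = 0.752, p₀ = 0.115.
Under exogeneity and monotonicity, PS = (p₁ − p₀) / (1 − p₀).
PS = (0.752 − 0.115) / (1 − 0.115) = 0.637 / 0.885 ≈ 0.7198

PS ≈ 0.720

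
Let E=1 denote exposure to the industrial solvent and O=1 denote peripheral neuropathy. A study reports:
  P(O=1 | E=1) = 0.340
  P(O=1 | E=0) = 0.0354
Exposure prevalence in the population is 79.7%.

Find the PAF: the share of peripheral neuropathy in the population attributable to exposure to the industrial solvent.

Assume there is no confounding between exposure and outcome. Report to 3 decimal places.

Let p₁ = 0.34, p₀ = 0.0354.
Overall risk P(Y=1) = π·p₁ + (1−π)·p₀ = 0.797×0.34 + 0.203×0.0354 = 0.27817.
Under exogeneity, PAF = [P(Y=1) − p₀] / P(Y=1).
PAF = (0.27817 − 0.0354) / 0.27817 ≈ 0.8727

PAF ≈ 0.873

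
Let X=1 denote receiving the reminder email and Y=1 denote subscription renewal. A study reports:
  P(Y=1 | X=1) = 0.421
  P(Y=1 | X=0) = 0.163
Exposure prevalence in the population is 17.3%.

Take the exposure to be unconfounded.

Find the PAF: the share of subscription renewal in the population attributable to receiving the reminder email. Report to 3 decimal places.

Let p₁ = 0.421, p₀ = 0.163.
Overall risk P(Y=1) = π·p₁ + (1−π)·p₀ = 0.173×0.421 + 0.827×0.163 = 0.20763.
Under exogeneity, PAF = [P(Y=1) − p₀] / P(Y=1).
PAF = (0.20763 − 0.163) / 0.20763 ≈ 0.2150

PAF ≈ 0.215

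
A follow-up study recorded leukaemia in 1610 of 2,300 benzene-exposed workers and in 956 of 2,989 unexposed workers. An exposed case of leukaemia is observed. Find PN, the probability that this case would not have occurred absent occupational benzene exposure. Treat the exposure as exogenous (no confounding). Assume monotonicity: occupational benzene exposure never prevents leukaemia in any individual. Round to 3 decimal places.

PN ≈ 0.543

p₁ = P(outcome | exposed) = 1610/2300 = 0.7
p₀ = P(outcome | unexposed) = 956/2989 = 0.31984
Under exogeneity and monotonicity, PN = (p₁ − p₀) / p₁.
PN = (0.7 − 0.31984) / 0.7 = 0.38016 / 0.7 ≈ 0.5431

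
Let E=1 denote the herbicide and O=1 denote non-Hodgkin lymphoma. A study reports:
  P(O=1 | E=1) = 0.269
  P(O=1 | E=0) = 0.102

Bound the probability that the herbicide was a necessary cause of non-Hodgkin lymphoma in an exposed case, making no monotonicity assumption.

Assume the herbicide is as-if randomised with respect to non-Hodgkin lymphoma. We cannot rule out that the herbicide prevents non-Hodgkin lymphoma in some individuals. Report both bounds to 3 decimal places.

0.621 ≤ PN ≤ 1.000

Let p₁ = 0.269, p₀ = 0.102.
Under exogeneity alone the bounds on PN are max{0,(p₁−p₀)/p₁} ≤ PN ≤ min{1,(1−p₀)/p₁}.
  lower = (p₁ − p₀)/p₁ = 0.167 / 0.269 ≈ 0.6208
  upper = min{1, (1 − p₀)/p₁} = 0.898 / 0.269 ≈ 3.3383 → capped at 1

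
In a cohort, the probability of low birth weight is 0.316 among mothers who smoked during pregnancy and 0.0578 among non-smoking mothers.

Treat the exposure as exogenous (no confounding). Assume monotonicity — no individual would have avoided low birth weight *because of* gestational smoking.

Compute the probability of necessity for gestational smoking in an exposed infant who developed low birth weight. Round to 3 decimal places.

Let p₁ = 0.316, p₀ = 0.0578.
Under exogeneity and monotonicity, PN = (p₁ − p₀) / p₁.
PN = (0.316 − 0.0578) / 0.316 = 0.2582 / 0.316 ≈ 0.8171

PN ≈ 0.817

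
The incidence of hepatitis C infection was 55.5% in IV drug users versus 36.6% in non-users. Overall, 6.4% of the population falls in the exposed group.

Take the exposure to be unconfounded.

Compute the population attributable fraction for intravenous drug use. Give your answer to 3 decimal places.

p₁ = 0.555, p₀ = 0.366.
Overall risk P(Y=1) = π·p₁ + (1−π)·p₀ = 0.064×0.555 + 0.936×0.366 = 0.3781.
Under exogeneity, PAF = [P(Y=1) − p₀] / P(Y=1).
PAF = (0.3781 − 0.366) / 0.3781 ≈ 0.0320

PAF ≈ 0.032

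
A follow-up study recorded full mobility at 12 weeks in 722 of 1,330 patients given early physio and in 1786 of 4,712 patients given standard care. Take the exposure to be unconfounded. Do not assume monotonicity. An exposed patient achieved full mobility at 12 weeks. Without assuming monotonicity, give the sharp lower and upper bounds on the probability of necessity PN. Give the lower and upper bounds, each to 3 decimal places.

p₁ = P(outcome | exposed) = 722/1330 = 0.54286
p₀ = P(outcome | unexposed) = 1786/4712 = 0.37903
Under exogeneity alone the bounds on PN are max{0,(p₁−p₀)/p₁} ≤ PN ≤ min{1,(1−p₀)/p₁}.
  lower = (p₁ − p₀)/p₁ = 0.16382 / 0.54286 ≈ 0.3018
  upper = min{1, (1 − p₀)/p₁} = 0.62097 / 0.54286 ≈ 1.1439 → capped at 1

0.302 ≤ PN ≤ 1.000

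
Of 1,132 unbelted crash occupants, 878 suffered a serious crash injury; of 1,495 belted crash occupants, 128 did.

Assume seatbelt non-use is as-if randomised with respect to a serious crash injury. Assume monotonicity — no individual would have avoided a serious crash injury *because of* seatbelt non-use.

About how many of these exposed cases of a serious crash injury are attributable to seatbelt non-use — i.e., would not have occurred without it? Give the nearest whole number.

about 781 cases

p₁ = P(outcome | exposed) = 878/1132 = 0.77562
p₀ = P(outcome | unexposed) = 128/1495 = 0.085619
PN = (p₁ − p₀)/p₁ = (0.77562 − 0.085619) / 0.77562 ≈ 0.88961.
Attributable cases ≈ PN × (exposed cases) = 0.88961 × 878 ≈ 781.08.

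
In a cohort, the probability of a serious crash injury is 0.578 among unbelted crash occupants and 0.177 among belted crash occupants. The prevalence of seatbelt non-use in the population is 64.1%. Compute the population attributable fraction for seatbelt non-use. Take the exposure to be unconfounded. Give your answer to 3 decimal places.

PAF ≈ 0.592

Let p₁ = 0.578, p₀ = 0.177.
Overall risk P(Y=1) = π·p₁ + (1−π)·p₀ = 0.641×0.578 + 0.359×0.177 = 0.43404.
Under exogeneity, PAF = [P(Y=1) − p₀] / P(Y=1).
PAF = (0.43404 − 0.177) / 0.43404 ≈ 0.5922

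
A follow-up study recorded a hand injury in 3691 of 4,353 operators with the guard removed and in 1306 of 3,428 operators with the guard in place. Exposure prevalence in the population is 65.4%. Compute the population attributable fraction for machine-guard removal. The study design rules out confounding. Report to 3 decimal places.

PAF ≈ 0.445

p₁ = P(outcome | exposed) = 3691/4353 = 0.84792
p₀ = P(outcome | unexposed) = 1306/3428 = 0.38098
Overall risk P(Y=1) = π·p₁ + (1−π)·p₀ = 0.654×0.84792 + 0.346×0.38098 = 0.68636.
Under exogeneity, PAF = [P(Y=1) − p₀] / P(Y=1).
PAF = (0.68636 − 0.38098) / 0.68636 ≈ 0.4449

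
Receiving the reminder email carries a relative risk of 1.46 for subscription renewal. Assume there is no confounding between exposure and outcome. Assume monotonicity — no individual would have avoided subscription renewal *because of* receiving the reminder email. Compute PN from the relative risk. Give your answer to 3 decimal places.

PN ≈ 0.315

Under exogeneity and monotonicity, PN = (RR − 1) / RR = 1 − 1/RR.
PN = (1.46 − 1) / 1.46 = 0.46 / 1.46 ≈ 0.3151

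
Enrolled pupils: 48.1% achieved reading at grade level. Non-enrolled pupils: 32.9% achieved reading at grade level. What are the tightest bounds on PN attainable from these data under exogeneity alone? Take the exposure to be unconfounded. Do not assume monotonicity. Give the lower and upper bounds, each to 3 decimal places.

p₁ = 0.481, p₀ = 0.329.
Under exogeneity alone the bounds on PN are max{0,(p₁−p₀)/p₁} ≤ PN ≤ min{1,(1−p₀)/p₁}.
  lower = (p₁ − p₀)/p₁ = 0.152 / 0.481 ≈ 0.3160
  upper = min{1, (1 − p₀)/p₁} = 0.671 / 0.481 ≈ 1.3950 → capped at 1

0.316 ≤ PN ≤ 1.000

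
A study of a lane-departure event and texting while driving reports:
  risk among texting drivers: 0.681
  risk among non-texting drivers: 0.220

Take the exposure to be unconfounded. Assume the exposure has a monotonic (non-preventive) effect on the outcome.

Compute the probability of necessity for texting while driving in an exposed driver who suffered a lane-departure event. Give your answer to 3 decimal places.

Let p₁ = 0.681, p₀ = 0.22.
Under exogeneity and monotonicity, PN = (p₁ − p₀) / p₁.
PN = (0.681 − 0.22) / 0.681 = 0.461 / 0.681 ≈ 0.6769

PN ≈ 0.677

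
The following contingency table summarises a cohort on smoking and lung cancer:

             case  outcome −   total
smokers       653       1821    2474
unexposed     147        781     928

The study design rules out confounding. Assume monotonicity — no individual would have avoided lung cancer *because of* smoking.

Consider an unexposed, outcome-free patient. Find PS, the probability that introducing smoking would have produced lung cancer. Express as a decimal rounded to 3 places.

PS ≈ 0.125

p₁ = P(outcome | exposed) = 653/2474 = 0.26395
p₀ = P(outcome | unexposed) = 147/928 = 0.15841
Under exogeneity and monotonicity, PS = (p₁ − p₀) / (1 − p₀).
PS = (0.26395 − 0.15841) / (1 − 0.15841) = 0.10554 / 0.84159 ≈ 0.1254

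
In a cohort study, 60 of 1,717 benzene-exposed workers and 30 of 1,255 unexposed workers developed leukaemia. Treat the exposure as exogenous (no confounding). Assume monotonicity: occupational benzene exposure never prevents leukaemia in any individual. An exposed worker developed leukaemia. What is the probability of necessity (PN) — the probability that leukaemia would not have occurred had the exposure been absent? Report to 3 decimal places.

p₁ = P(outcome | exposed) = 60/1717 = 0.034945
p₀ = P(outcome | unexposed) = 30/1255 = 0.023904
Under exogeneity and monotonicity, PN = (p₁ − p₀) / p₁.
PN = (0.034945 − 0.023904) / 0.034945 = 0.01104 / 0.034945 ≈ 0.3159

PN ≈ 0.316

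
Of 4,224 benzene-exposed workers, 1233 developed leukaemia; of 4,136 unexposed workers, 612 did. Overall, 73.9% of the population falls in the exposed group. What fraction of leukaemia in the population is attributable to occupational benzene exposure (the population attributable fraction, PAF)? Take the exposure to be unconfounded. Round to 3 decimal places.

p₁ = P(outcome | exposed) = 1233/4224 = 0.2919
p₀ = P(outcome | unexposed) = 612/4136 = 0.14797
Overall risk P(Y=1) = π·p₁ + (1−π)·p₀ = 0.739×0.2919 + 0.261×0.14797 = 0.25434.
Under exogeneity, PAF = [P(Y=1) − p₀] / P(Y=1).
PAF = (0.25434 − 0.14797) / 0.25434 ≈ 0.4182

PAF ≈ 0.418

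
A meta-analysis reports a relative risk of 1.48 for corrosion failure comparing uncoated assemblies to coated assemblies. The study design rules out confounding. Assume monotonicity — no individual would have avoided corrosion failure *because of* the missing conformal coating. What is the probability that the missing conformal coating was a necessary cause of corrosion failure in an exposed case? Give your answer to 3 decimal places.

PN ≈ 0.324

Under exogeneity and monotonicity, PN = (RR − 1) / RR = 1 − 1/RR.
PN = (1.48 − 1) / 1.48 = 0.48 / 1.48 ≈ 0.3243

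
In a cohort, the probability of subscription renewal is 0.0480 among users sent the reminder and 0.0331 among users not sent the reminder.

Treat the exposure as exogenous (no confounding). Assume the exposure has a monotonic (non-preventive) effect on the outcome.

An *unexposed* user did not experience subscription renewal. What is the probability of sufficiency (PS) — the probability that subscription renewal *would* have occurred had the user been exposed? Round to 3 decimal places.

PS ≈ 0.015

Let p₁ = 0.048, p₀ = 0.0331.
Under exogeneity and monotonicity, PS = (p₁ − p₀) / (1 − p₀).
PS = (0.048 − 0.0331) / (1 − 0.0331) = 0.0149 / 0.9669 ≈ 0.0154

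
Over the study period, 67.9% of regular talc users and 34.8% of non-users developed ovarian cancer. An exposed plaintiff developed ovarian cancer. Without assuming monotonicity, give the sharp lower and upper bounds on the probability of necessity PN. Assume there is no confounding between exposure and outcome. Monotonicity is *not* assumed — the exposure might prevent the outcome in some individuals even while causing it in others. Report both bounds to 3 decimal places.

p₁ = 0.679, p₀ = 0.348.
Under exogeneity alone the bounds on PN are max{0,(p₁−p₀)/p₁} ≤ PN ≤ min{1,(1−p₀)/p₁}.
  lower = (p₁ − p₀)/p₁ = 0.331 / 0.679 ≈ 0.4875
  upper = min{1, (1 − p₀)/p₁} = 0.652 / 0.679 ≈ 0.9602

0.487 ≤ PN ≤ 0.960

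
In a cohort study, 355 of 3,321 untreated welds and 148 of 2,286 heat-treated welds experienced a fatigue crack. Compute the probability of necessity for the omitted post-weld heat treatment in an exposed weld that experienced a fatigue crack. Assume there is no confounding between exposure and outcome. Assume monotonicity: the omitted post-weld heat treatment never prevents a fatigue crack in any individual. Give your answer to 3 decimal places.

p₁ = P(outcome | exposed) = 355/3321 = 0.1069
p₀ = P(outcome | unexposed) = 148/2286 = 0.064742
Under exogeneity and monotonicity, PN = (p₁ − p₀) / p₁.
PN = (0.1069 − 0.064742) / 0.1069 = 0.042154 / 0.1069 ≈ 0.3943

PN ≈ 0.394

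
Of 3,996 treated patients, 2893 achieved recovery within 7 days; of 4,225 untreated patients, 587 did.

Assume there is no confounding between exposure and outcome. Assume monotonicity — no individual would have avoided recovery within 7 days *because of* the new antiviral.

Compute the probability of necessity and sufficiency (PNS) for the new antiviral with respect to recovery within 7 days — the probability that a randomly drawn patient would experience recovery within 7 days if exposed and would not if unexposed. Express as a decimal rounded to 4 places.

PNS ≈ 0.5850

p₁ = P(outcome | exposed) = 2893/3996 = 0.72397
p₀ = P(outcome | unexposed) = 587/4225 = 0.13893
Under exogeneity and monotonicity, PNS = p₁ − p₀.
PNS = 0.72397 − 0.13893 = 0.58504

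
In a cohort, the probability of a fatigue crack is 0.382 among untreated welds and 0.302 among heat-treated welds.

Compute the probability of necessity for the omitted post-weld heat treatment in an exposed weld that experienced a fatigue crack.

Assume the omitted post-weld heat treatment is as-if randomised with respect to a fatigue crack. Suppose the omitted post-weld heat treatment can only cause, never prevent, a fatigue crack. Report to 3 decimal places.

PN ≈ 0.209

Let p₁ = 0.382, p₀ = 0.302.
Under exogeneity and monotonicity, PN = (p₁ − p₀) / p₁.
PN = (0.382 − 0.302) / 0.382 = 0.08 / 0.382 ≈ 0.2094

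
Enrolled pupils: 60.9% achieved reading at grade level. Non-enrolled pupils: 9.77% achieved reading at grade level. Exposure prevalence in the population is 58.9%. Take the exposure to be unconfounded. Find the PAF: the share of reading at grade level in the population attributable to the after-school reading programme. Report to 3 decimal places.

p₁ = 0.609, p₀ = 0.0977.
Overall risk P(Y=1) = π·p₁ + (1−π)·p₀ = 0.589×0.609 + 0.411×0.0977 = 0.39886.
Under exogeneity, PAF = [P(Y=1) − p₀] / P(Y=1).
PAF = (0.39886 − 0.0977) / 0.39886 ≈ 0.7550

PAF ≈ 0.755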